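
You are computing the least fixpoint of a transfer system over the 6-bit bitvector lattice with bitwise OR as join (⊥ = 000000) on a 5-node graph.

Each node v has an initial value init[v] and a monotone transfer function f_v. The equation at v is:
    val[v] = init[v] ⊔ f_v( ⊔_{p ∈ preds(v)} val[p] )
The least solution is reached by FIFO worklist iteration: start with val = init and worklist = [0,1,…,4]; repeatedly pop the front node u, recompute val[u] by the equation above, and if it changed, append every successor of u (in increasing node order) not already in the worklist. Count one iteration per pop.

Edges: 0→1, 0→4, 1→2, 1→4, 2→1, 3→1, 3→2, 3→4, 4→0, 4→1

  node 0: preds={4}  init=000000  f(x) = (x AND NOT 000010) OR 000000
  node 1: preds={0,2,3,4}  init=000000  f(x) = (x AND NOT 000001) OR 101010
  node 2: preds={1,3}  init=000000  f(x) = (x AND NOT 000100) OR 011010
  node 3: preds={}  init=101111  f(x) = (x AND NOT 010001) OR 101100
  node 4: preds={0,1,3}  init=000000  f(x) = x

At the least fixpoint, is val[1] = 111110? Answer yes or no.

Iteration log — 13 steps:
  step 1. node 0  ⊔preds=000000  new=000000  stable
  step 2. node 1  ⊔preds=101111  new=101110  old=000000  +wl: 
  step 3. node 2  ⊔preds=101111  new=111011  old=000000  +wl: 1
  step 4. node 3  ⊔preds=000000  new=101111  stable
  step 5. node 4  ⊔preds=101111  new=101111  old=000000  +wl: 0
  step 6. node 1  ⊔preds=111111  new=111110  old=101110  +wl: 2,4
  step 7. node 0  ⊔preds=101111  new=101101  old=000000  +wl: 1
  step 8. node 2  ⊔preds=111111  new=111011  stable
  step 9. node 4  ⊔preds=111111  new=111111  old=101111  +wl: 0
  step 10. node 1  ⊔preds=111111  new=111110  stable
  step 11. node 0  ⊔preds=111111  new=111101  old=101101  +wl: 1,4
  step 12. node 1  ⊔preds=111111  new=111110  stable
  step 13. node 4  ⊔preds=111111  new=111111  stable

Least fixpoint reached:
  node 0: 111101
  node 1: 111110
  node 2: 111011
  node 3: 101111
  node 4: 111111

yes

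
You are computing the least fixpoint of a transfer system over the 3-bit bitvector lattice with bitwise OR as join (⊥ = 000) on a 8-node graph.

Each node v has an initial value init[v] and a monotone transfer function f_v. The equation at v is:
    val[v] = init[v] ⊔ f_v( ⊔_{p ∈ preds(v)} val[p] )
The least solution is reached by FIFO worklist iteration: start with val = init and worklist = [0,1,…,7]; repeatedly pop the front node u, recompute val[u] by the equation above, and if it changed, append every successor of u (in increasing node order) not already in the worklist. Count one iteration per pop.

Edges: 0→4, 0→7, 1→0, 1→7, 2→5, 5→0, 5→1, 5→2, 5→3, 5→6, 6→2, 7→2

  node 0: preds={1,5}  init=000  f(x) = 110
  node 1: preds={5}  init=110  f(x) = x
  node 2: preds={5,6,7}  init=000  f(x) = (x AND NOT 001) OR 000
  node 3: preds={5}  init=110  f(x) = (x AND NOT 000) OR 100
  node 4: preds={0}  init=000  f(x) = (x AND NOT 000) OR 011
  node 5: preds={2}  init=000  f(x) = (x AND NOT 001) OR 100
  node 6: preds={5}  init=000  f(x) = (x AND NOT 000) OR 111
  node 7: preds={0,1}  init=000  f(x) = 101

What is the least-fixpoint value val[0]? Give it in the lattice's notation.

110

Worklist (18 pops):
  #1 pop 0: in=110 → 110 (was 000); enqueue []
  #2 pop 1: in=000 → 110 (no change)
  #3 pop 2: in=000 → 000 (no change)
  #4 pop 3: in=000 → 110 (no change)
  #5 pop 4: in=110 → 111 (was 000); enqueue []
  #6 pop 5: in=000 → 100 (was 000); enqueue [0,1,2,3]
  #7 pop 6: in=100 → 111 (was 000); enqueue []
  #8 pop 7: in=110 → 101 (was 000); enqueue []
  #9 pop 0: in=110 → 110 (no change)
  #10 pop 1: in=100 → 110 (no change)
  #11 pop 2: in=111 → 110 (was 000); enqueue [5]
  #12 pop 3: in=100 → 110 (no change)
  #13 pop 5: in=110 → 110 (was 100); enqueue [0,1,2,3,6]
  #14 pop 0: in=110 → 110 (no change)
  #15 pop 1: in=110 → 110 (no change)
  #16 pop 2: in=111 → 110 (no change)
  #17 pop 3: in=110 → 110 (no change)
  #18 pop 6: in=110 → 111 (no change)

Fixpoint:
  val[0] = 110
  val[1] = 110
  val[2] = 110
  val[3] = 110
  val[4] = 111
  val[5] = 110
  val[6] = 111
  val[7] = 101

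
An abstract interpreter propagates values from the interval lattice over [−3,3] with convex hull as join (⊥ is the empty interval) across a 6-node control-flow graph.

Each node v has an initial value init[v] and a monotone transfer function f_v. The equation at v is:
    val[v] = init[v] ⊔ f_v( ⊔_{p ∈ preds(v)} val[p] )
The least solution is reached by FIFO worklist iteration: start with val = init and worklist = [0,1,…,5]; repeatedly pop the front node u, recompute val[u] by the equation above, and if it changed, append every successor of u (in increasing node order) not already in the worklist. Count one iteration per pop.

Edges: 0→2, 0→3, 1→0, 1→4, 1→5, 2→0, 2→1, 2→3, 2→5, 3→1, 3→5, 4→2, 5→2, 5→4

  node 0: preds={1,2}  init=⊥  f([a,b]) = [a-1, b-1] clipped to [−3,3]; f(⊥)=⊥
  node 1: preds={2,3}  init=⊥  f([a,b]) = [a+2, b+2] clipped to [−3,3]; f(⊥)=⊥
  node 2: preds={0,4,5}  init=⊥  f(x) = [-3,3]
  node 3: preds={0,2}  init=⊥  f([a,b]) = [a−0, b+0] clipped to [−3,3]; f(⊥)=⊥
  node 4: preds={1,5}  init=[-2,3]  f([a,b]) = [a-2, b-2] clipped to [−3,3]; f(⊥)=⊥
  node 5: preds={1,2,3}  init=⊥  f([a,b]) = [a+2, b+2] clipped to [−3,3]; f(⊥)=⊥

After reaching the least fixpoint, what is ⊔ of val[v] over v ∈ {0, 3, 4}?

[-3,3]

Worklist (14 pops):
  #1 pop 0: in=⊥ → ⊥ (no change)
  #2 pop 1: in=⊥ → ⊥ (no change)
  #3 pop 2: in=[-2,3] → [-3,3] (was ⊥); enqueue [0,1]
  #4 pop 3: in=[-3,3] → [-3,3] (was ⊥); enqueue []
  #5 pop 4: in=⊥ → [-2,3] (no change)
  #6 pop 5: in=[-3,3] → [-1,3] (was ⊥); enqueue [2,4]
  #7 pop 0: in=[-3,3] → [-3,2] (was ⊥); enqueue [3]
  #8 pop 1: in=[-3,3] → [-1,3] (was ⊥); enqueue [0,5]
  #9 pop 2: in=[-3,3] → [-3,3] (no change)
  #10 pop 4: in=[-1,3] → [-3,3] (was [-2,3]); enqueue [2]
  #11 pop 3: in=[-3,3] → [-3,3] (no change)
  #12 pop 0: in=[-3,3] → [-3,2] (no change)
  #13 pop 5: in=[-3,3] → [-1,3] (no change)
  #14 pop 2: in=[-3,3] → [-3,3] (no change)

Fixpoint:
  val[0] = [-3,2]
  val[1] = [-1,3]
  val[2] = [-3,3]
  val[3] = [-3,3]
  val[4] = [-3,3]
  val[5] = [-1,3]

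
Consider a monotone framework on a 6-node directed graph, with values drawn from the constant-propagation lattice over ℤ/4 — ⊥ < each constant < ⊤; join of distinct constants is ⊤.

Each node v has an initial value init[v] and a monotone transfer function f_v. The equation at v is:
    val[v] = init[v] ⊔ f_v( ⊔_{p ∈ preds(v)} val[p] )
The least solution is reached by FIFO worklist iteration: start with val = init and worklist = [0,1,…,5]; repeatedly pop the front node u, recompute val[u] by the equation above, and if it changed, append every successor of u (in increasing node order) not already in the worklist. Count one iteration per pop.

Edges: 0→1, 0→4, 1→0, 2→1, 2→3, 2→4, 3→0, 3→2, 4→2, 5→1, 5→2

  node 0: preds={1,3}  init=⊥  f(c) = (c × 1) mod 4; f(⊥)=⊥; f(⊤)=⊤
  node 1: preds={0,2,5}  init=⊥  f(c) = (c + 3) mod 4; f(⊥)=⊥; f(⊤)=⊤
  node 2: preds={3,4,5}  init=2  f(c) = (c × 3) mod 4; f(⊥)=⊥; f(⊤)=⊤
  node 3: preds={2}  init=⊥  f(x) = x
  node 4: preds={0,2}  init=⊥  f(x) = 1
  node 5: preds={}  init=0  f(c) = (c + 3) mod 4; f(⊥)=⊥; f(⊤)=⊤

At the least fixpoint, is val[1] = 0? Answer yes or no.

no

Worklist (10 pops):
  #1 pop 0: in=⊥ → ⊥ (no change)
  #2 pop 1: in=⊤ → ⊤ (was ⊥); enqueue [0]
  #3 pop 2: in=0 → ⊤ (was 2); enqueue [1]
  #4 pop 3: in=⊤ → ⊤ (was ⊥); enqueue [2]
  #5 pop 4: in=⊤ → 1 (was ⊥); enqueue []
  #6 pop 5: in=⊥ → 0 (no change)
  #7 pop 0: in=⊤ → ⊤ (was ⊥); enqueue [4]
  #8 pop 1: in=⊤ → ⊤ (no change)
  #9 pop 2: in=⊤ → ⊤ (no change)
  #10 pop 4: in=⊤ → 1 (no change)

Fixpoint:
  val[0] = ⊤
  val[1] = ⊤
  val[2] = ⊤
  val[3] = ⊤
  val[4] = 1
  val[5] = 0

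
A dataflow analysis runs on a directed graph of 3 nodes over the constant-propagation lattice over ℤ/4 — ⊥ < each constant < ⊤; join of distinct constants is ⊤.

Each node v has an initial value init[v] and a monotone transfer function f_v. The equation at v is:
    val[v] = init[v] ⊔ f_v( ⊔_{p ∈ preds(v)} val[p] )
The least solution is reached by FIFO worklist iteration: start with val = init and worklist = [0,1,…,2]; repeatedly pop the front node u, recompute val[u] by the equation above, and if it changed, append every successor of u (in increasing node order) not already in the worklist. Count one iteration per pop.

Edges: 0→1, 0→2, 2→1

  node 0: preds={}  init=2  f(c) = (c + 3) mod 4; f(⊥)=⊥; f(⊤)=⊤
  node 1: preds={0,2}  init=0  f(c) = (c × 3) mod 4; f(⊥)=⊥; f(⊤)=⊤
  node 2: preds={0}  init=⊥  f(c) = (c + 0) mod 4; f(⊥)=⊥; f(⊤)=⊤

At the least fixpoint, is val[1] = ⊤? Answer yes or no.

yes

Iteration log — 4 steps:
  step 1. node 0  ⊔preds=⊥  new=2  stable
  step 2. node 1  ⊔preds=2  new=⊤  old=0  +wl: 
  step 3. node 2  ⊔preds=2  new=2  old=⊥  +wl: 1
  step 4. node 1  ⊔preds=2  new=⊤  stable

Least fixpoint reached:
  node 0: 2
  node 1: ⊤
  node 2: 2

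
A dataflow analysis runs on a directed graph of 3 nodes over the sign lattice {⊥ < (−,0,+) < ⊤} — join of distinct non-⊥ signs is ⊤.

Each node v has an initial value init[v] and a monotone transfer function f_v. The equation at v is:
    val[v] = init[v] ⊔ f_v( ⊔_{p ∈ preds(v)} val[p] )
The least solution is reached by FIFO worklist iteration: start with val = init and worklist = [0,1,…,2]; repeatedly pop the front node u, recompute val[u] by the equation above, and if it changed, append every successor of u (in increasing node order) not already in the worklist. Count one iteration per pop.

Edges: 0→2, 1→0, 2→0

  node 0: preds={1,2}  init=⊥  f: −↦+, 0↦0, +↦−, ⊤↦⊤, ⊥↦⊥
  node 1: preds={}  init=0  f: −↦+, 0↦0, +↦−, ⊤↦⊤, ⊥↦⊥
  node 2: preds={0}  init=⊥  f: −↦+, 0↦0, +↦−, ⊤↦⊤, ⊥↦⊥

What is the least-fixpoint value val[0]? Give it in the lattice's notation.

0

Iteration log — 4 steps:
  step 1. node 0  ⊔preds=0  new=0  old=⊥  +wl: 
  step 2. node 1  ⊔preds=⊥  new=0  stable
  step 3. node 2  ⊔preds=0  new=0  old=⊥  +wl: 0
  step 4. node 0  ⊔preds=0  new=0  stable

Least fixpoint reached:
  node 0: 0
  node 1: 0
  node 2: 0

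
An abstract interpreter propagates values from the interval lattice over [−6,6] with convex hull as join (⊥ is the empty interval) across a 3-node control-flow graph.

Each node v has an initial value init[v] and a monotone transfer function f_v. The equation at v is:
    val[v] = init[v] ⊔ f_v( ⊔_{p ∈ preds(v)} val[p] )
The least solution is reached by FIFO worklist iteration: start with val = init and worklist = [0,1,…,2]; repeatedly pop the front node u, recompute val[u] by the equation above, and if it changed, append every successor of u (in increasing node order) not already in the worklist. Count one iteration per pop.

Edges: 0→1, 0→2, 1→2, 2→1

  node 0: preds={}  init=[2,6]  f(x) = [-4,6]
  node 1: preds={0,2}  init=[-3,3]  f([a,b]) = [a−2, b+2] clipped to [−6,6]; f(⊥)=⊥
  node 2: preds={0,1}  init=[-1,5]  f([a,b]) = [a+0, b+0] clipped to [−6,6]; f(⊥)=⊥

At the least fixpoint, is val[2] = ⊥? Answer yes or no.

no

Trace (4 dequeues):
  [1] u=0 | in ⊥ | out [-4,6] | prev [2,6] | push {}
  [2] u=1 | in [-4,6] | out [-6,6] | prev [-3,3] | push {}
  [3] u=2 | in [-6,6] | out [-6,6] | prev [-1,5] | push {1}
  [4] u=1 | in [-6,6] | out [-6,6] | ==

Converged values:
  [0] [-4,6]
  [1] [-6,6]
  [2] [-6,6]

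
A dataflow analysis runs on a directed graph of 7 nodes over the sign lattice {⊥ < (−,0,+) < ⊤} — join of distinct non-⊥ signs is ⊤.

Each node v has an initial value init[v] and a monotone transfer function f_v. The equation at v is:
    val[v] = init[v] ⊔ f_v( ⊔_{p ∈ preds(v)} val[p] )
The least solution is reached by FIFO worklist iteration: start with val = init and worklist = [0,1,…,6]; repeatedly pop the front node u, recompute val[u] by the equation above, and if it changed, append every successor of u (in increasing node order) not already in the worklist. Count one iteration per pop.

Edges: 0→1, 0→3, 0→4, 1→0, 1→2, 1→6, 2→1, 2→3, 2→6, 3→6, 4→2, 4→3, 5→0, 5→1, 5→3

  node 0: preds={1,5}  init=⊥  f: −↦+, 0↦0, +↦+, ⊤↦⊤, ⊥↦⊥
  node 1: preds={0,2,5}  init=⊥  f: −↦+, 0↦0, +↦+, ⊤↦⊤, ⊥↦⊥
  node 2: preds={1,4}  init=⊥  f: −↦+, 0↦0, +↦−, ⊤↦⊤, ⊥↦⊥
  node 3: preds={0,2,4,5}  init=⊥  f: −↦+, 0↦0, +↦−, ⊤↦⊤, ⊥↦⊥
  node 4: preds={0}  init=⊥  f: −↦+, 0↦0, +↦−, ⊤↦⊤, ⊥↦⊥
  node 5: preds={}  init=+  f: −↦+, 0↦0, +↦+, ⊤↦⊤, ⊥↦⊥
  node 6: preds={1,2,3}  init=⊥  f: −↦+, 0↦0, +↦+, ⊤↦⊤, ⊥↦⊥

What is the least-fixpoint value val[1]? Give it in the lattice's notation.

⊤

Iteration log — 18 steps:
  step 1. node 0  ⊔preds=+  new=+  old=⊥  +wl: 
  step 2. node 1  ⊔preds=+  new=+  old=⊥  +wl: 0
  step 3. node 2  ⊔preds=+  new=−  old=⊥  +wl: 1
  step 4. node 3  ⊔preds=⊤  new=⊤  old=⊥  +wl: 
  step 5. node 4  ⊔preds=+  new=−  old=⊥  +wl: 2,3
  step 6. node 5  ⊔preds=⊥  new=+  stable
  step 7. node 6  ⊔preds=⊤  new=⊤  old=⊥  +wl: 
  step 8. node 0  ⊔preds=+  new=+  stable
  step 9. node 1  ⊔preds=⊤  new=⊤  old=+  +wl: 0,6
  step 10. node 2  ⊔preds=⊤  new=⊤  old=−  +wl: 1
  step 11. node 3  ⊔preds=⊤  new=⊤  stable
  step 12. node 0  ⊔preds=⊤  new=⊤  old=+  +wl: 3,4
  step 13. node 6  ⊔preds=⊤  new=⊤  stable
  step 14. node 1  ⊔preds=⊤  new=⊤  stable
  step 15. node 3  ⊔preds=⊤  new=⊤  stable
  step 16. node 4  ⊔preds=⊤  new=⊤  old=−  +wl: 2,3
  step 17. node 2  ⊔preds=⊤  new=⊤  stable
  step 18. node 3  ⊔preds=⊤  new=⊤  stable

Least fixpoint reached:
  node 0: ⊤
  node 1: ⊤
  node 2: ⊤
  node 3: ⊤
  node 4: ⊤
  node 5: +
  node 6: ⊤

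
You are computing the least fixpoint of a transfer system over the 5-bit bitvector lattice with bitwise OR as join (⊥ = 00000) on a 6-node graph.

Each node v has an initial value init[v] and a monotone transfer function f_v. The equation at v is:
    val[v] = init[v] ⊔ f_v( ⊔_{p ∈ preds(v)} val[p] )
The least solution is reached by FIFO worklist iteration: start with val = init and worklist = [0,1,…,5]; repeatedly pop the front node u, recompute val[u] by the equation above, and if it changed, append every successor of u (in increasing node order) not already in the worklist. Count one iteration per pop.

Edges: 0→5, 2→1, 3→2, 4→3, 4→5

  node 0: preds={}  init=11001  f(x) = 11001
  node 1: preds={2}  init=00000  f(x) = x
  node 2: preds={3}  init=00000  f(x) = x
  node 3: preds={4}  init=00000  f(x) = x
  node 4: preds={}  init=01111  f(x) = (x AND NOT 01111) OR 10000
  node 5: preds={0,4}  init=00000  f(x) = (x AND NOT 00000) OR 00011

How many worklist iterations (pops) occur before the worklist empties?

Iteration log — 11 steps:
  step 1. node 0  ⊔preds=00000  new=11001  stable
  step 2. node 1  ⊔preds=00000  new=00000  stable
  step 3. node 2  ⊔preds=00000  new=00000  stable
  step 4. node 3  ⊔preds=01111  new=01111  old=00000  +wl: 2
  step 5. node 4  ⊔preds=00000  new=11111  old=01111  +wl: 3
  step 6. node 5  ⊔preds=11111  new=11111  old=00000  +wl: 
  step 7. node 2  ⊔preds=01111  new=01111  old=00000  +wl: 1
  step 8. node 3  ⊔preds=11111  new=11111  old=01111  +wl: 2
  step 9. node 1  ⊔preds=01111  new=01111  old=00000  +wl: 
  step 10. node 2  ⊔preds=11111  new=11111  old=01111  +wl: 1
  step 11. node 1  ⊔preds=11111  new=11111  old=01111  +wl: 

Least fixpoint reached:
  node 0: 11001
  node 1: 11111
  node 2: 11111
  node 3: 11111
  node 4: 11111
  node 5: 11111

11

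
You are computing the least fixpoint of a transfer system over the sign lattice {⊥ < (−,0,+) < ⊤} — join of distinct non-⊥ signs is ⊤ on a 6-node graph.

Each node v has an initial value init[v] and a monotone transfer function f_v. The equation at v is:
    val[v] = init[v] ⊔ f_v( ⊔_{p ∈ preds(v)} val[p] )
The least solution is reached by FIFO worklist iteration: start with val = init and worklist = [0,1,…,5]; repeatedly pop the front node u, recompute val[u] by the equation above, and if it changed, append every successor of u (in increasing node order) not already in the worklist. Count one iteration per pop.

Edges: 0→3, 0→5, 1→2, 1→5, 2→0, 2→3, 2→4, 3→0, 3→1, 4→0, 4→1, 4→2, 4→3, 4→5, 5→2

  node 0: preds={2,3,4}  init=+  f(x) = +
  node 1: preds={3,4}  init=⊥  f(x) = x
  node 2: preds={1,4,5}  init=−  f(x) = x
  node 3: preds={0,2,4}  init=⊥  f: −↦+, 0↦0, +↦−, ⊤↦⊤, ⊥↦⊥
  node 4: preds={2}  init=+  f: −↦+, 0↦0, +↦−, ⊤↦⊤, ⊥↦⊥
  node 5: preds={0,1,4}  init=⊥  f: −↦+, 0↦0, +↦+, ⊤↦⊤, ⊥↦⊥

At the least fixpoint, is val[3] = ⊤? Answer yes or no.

yes

Trace (11 dequeues):
  [1] u=0 | in ⊤ | out + | ==
  [2] u=1 | in + | out + | prev ⊥ | push {}
  [3] u=2 | in + | out ⊤ | prev − | push {0}
  [4] u=3 | in ⊤ | out ⊤ | prev ⊥ | push {1}
  [5] u=4 | in ⊤ | out ⊤ | prev + | push {2,3}
  [6] u=5 | in ⊤ | out ⊤ | prev ⊥ | push {}
  [7] u=0 | in ⊤ | out + | ==
  [8] u=1 | in ⊤ | out ⊤ | prev + | push {5}
  [9] u=2 | in ⊤ | out ⊤ | ==
  [10] u=3 | in ⊤ | out ⊤ | ==
  [11] u=5 | in ⊤ | out ⊤ | ==

Converged values:
  [0] +
  [1] ⊤
  [2] ⊤
  [3] ⊤
  [4] ⊤
  [5] ⊤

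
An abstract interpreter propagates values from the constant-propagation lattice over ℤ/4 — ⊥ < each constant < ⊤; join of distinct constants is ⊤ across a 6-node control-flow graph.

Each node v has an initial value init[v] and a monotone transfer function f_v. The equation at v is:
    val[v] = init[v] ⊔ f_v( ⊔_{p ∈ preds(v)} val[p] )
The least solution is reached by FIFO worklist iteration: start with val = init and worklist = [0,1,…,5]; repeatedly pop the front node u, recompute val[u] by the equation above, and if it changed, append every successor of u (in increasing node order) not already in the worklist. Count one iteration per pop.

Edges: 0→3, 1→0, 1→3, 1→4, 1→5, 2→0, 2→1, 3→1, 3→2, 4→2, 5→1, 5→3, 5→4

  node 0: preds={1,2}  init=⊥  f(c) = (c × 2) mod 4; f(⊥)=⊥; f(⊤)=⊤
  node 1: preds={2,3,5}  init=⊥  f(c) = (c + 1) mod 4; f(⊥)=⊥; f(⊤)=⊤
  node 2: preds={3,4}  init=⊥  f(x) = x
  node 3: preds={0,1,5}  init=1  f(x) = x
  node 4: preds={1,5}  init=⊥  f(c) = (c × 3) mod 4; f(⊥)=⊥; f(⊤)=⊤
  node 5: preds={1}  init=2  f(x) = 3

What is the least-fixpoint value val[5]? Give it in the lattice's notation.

Iteration log — 13 steps:
  step 1. node 0  ⊔preds=⊥  new=⊥  stable
  step 2. node 1  ⊔preds=⊤  new=⊤  old=⊥  +wl: 0
  step 3. node 2  ⊔preds=1  new=1  old=⊥  +wl: 1
  step 4. node 3  ⊔preds=⊤  new=⊤  old=1  +wl: 2
  step 5. node 4  ⊔preds=⊤  new=⊤  old=⊥  +wl: 
  step 6. node 5  ⊔preds=⊤  new=⊤  old=2  +wl: 3,4
  step 7. node 0  ⊔preds=⊤  new=⊤  old=⊥  +wl: 
  step 8. node 1  ⊔preds=⊤  new=⊤  stable
  step 9. node 2  ⊔preds=⊤  new=⊤  old=1  +wl: 0,1
  step 10. node 3  ⊔preds=⊤  new=⊤  stable
  step 11. node 4  ⊔preds=⊤  new=⊤  stable
  step 12. node 0  ⊔preds=⊤  new=⊤  stable
  step 13. node 1  ⊔preds=⊤  new=⊤  stable

Least fixpoint reached:
  node 0: ⊤
  node 1: ⊤
  node 2: ⊤
  node 3: ⊤
  node 4: ⊤
  node 5: ⊤

⊤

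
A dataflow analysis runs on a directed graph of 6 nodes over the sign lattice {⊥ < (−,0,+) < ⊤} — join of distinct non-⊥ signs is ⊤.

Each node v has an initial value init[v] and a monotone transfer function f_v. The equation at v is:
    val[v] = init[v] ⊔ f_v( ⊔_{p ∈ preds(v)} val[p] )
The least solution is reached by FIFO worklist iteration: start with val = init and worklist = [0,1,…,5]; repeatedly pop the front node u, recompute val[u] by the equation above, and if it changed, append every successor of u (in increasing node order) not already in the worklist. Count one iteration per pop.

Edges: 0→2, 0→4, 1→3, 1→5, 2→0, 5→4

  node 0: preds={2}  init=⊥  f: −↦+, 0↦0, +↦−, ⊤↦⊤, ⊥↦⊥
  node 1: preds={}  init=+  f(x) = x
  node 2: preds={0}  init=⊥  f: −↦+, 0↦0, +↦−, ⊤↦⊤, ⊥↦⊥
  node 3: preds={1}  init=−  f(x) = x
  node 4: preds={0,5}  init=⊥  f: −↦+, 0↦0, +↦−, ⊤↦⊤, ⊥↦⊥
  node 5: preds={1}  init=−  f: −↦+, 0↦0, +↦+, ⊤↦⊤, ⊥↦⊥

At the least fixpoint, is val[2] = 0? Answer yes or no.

Trace (7 dequeues):
  [1] u=0 | in ⊥ | out ⊥ | ==
  [2] u=1 | in ⊥ | out + | ==
  [3] u=2 | in ⊥ | out ⊥ | ==
  [4] u=3 | in + | out ⊤ | prev − | push {}
  [5] u=4 | in − | out + | prev ⊥ | push {}
  [6] u=5 | in + | out ⊤ | prev − | push {4}
  [7] u=4 | in ⊤ | out ⊤ | prev + | push {}

Converged values:
  [0] ⊥
  [1] +
  [2] ⊥
  [3] ⊤
  [4] ⊤
  [5] ⊤

no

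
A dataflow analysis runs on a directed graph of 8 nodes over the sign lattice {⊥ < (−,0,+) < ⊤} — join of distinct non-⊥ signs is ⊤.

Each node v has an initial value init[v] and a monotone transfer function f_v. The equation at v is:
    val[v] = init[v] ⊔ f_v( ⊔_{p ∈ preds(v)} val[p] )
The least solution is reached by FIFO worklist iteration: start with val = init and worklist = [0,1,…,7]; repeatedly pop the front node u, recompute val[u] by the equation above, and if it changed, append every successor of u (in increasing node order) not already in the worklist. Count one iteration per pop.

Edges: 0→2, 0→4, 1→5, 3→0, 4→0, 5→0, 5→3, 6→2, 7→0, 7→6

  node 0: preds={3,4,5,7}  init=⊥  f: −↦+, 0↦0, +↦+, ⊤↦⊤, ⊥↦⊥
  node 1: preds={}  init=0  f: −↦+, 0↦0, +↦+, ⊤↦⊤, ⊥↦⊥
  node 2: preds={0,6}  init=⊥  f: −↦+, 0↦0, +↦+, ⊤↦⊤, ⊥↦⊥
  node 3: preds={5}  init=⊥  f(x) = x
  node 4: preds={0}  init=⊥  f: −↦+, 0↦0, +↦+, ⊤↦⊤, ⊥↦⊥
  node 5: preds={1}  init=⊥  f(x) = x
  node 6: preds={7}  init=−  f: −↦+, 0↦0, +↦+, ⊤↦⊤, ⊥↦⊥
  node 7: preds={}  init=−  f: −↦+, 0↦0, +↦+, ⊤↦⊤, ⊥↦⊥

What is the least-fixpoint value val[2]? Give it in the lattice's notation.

⊤

Worklist (13 pops):
  #1 pop 0: in=− → + (was ⊥); enqueue []
  #2 pop 1: in=⊥ → 0 (no change)
  #3 pop 2: in=⊤ → ⊤ (was ⊥); enqueue []
  #4 pop 3: in=⊥ → ⊥ (no change)
  #5 pop 4: in=+ → + (was ⊥); enqueue [0]
  #6 pop 5: in=0 → 0 (was ⊥); enqueue [3]
  #7 pop 6: in=− → ⊤ (was −); enqueue [2]
  #8 pop 7: in=⊥ → − (no change)
  #9 pop 0: in=⊤ → ⊤ (was +); enqueue [4]
  #10 pop 3: in=0 → 0 (was ⊥); enqueue [0]
  #11 pop 2: in=⊤ → ⊤ (no change)
  #12 pop 4: in=⊤ → ⊤ (was +); enqueue []
  #13 pop 0: in=⊤ → ⊤ (no change)

Fixpoint:
  val[0] = ⊤
  val[1] = 0
  val[2] = ⊤
  val[3] = 0
  val[4] = ⊤
  val[5] = 0
  val[6] = ⊤
  val[7] = −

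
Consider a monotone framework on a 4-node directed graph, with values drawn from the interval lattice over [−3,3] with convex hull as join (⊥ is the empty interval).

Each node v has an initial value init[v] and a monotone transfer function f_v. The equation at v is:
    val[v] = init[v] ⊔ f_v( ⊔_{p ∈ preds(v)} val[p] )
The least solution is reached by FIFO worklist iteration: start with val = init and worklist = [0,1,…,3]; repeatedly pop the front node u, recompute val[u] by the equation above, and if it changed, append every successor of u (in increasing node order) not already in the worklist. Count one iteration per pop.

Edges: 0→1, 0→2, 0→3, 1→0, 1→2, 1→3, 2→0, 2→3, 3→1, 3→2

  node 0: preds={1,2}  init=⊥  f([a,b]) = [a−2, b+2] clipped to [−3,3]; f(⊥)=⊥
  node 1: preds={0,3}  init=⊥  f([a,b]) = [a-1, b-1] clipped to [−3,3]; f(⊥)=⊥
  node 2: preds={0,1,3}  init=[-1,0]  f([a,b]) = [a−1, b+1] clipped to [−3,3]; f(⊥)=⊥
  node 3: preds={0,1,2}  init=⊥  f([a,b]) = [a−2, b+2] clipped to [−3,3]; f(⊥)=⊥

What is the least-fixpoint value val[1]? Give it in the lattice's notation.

[-3,2]

Worklist (9 pops):
  #1 pop 0: in=[-1,0] → [-3,2] (was ⊥); enqueue []
  #2 pop 1: in=[-3,2] → [-3,1] (was ⊥); enqueue [0]
  #3 pop 2: in=[-3,2] → [-3,3] (was [-1,0]); enqueue []
  #4 pop 3: in=[-3,3] → [-3,3] (was ⊥); enqueue [1,2]
  #5 pop 0: in=[-3,3] → [-3,3] (was [-3,2]); enqueue [3]
  #6 pop 1: in=[-3,3] → [-3,2] (was [-3,1]); enqueue [0]
  #7 pop 2: in=[-3,3] → [-3,3] (no change)
  #8 pop 3: in=[-3,3] → [-3,3] (no change)
  #9 pop 0: in=[-3,3] → [-3,3] (no change)

Fixpoint:
  val[0] = [-3,3]
  val[1] = [-3,2]
  val[2] = [-3,3]
  val[3] = [-3,3]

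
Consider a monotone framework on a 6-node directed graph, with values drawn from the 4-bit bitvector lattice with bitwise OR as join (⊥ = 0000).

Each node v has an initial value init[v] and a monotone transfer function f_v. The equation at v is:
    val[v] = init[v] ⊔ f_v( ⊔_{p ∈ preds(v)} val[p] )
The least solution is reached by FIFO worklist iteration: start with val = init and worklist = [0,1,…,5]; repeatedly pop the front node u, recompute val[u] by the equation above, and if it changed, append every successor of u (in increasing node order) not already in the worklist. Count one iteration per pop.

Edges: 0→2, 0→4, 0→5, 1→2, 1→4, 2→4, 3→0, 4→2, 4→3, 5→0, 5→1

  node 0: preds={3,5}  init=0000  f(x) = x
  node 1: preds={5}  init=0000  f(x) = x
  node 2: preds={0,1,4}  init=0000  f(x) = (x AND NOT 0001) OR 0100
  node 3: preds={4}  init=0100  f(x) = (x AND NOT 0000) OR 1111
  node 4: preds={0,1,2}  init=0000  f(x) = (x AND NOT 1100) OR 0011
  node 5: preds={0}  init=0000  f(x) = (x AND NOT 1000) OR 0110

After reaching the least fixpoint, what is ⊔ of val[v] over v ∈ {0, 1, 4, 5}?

Iteration log — 17 steps:
  step 1. node 0  ⊔preds=0100  new=0100  old=0000  +wl: 
  step 2. node 1  ⊔preds=0000  new=0000  stable
  step 3. node 2  ⊔preds=0100  new=0100  old=0000  +wl: 
  step 4. node 3  ⊔preds=0000  new=1111  old=0100  +wl: 0
  step 5. node 4  ⊔preds=0100  new=0011  old=0000  +wl: 2,3
  step 6. node 5  ⊔preds=0100  new=0110  old=0000  +wl: 1
  step 7. node 0  ⊔preds=1111  new=1111  old=0100  +wl: 4,5
  step 8. node 2  ⊔preds=1111  new=1110  old=0100  +wl: 
  step 9. node 3  ⊔preds=0011  new=1111  stable
  step 10. node 1  ⊔preds=0110  new=0110  old=0000  +wl: 2
  step 11. node 4  ⊔preds=1111  new=0011  stable
  step 12. node 5  ⊔preds=1111  new=0111  old=0110  +wl: 0,1
  step 13. node 2  ⊔preds=1111  new=1110  stable
  step 14. node 0  ⊔preds=1111  new=1111  stable
  step 15. node 1  ⊔preds=0111  new=0111  old=0110  +wl: 2,4
  step 16. node 2  ⊔preds=1111  new=1110  stable
  step 17. node 4  ⊔preds=1111  new=0011  stable

Least fixpoint reached:
  node 0: 1111
  node 1: 0111
  node 2: 1110
  node 3: 1111
  node 4: 0011
  node 5: 0111

1111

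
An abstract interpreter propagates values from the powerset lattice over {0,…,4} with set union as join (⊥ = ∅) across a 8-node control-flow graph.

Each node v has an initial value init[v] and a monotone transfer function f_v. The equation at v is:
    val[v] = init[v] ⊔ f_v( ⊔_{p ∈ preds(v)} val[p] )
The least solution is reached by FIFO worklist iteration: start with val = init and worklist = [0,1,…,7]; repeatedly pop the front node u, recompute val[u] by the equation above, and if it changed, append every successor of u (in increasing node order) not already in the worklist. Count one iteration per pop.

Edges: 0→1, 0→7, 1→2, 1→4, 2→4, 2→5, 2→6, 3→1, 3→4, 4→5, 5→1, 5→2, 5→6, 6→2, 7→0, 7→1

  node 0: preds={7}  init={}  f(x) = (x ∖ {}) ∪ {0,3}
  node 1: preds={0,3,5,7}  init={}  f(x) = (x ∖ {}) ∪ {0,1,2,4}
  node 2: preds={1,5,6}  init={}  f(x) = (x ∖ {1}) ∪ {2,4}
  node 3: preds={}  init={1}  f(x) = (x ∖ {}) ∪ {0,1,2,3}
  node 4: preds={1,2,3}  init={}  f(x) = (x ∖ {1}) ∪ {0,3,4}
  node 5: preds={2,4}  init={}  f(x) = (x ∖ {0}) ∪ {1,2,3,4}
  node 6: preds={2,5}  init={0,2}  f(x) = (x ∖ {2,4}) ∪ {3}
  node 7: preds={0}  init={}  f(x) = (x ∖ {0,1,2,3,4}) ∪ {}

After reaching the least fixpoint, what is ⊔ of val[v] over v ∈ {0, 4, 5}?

Trace (10 dequeues):
  [1] u=0 | in {} | out {0,3} | prev {} | push {}
  [2] u=1 | in {0,1,3} | out {0,1,2,3,4} | prev {} | push {}
  [3] u=2 | in {0,1,2,3,4} | out {0,2,3,4} | prev {} | push {}
  [4] u=3 | in {} | out {0,1,2,3} | prev {1} | push {1}
  [5] u=4 | in {0,1,2,3,4} | out {0,2,3,4} | prev {} | push {}
  [6] u=5 | in {0,2,3,4} | out {1,2,3,4} | prev {} | push {2}
  [7] u=6 | in {0,1,2,3,4} | out {0,1,2,3} | prev {0,2} | push {}
  [8] u=7 | in {0,3} | out {} | ==
  [9] u=1 | in {0,1,2,3,4} | out {0,1,2,3,4} | ==
  [10] u=2 | in {0,1,2,3,4} | out {0,2,3,4} | ==

Converged values:
  [0] {0,3}
  [1] {0,1,2,3,4}
  [2] {0,2,3,4}
  [3] {0,1,2,3}
  [4] {0,2,3,4}
  [5] {1,2,3,4}
  [6] {0,1,2,3}
  [7] {}

{0,1,2,3,4}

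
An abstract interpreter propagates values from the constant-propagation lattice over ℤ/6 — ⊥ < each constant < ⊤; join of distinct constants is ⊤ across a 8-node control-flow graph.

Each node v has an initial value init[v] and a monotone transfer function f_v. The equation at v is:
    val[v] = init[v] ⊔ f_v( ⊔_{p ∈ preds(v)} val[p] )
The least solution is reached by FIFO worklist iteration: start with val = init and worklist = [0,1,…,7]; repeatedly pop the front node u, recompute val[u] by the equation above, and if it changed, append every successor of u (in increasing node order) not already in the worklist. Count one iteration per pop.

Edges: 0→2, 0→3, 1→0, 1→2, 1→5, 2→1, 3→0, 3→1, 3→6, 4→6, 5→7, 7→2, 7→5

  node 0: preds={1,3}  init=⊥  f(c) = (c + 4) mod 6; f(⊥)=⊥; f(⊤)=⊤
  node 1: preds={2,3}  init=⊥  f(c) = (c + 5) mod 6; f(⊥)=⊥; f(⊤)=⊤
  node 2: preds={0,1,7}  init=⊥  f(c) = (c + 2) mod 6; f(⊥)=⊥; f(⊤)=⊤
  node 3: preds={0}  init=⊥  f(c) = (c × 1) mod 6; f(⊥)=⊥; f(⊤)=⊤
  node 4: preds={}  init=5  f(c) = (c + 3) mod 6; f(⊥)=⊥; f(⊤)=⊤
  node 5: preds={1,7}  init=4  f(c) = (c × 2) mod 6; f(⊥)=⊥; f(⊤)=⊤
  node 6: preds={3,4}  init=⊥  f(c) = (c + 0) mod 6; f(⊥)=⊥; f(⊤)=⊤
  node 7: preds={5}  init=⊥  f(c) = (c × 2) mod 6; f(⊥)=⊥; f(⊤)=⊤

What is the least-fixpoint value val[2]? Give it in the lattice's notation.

⊤

Trace (25 dequeues):
  [1] u=0 | in ⊥ | out ⊥ | ==
  [2] u=1 | in ⊥ | out ⊥ | ==
  [3] u=2 | in ⊥ | out ⊥ | ==
  [4] u=3 | in ⊥ | out ⊥ | ==
  [5] u=4 | in ⊥ | out 5 | ==
  [6] u=5 | in ⊥ | out 4 | ==
  [7] u=6 | in 5 | out 5 | prev ⊥ | push {}
  [8] u=7 | in 4 | out 2 | prev ⊥ | push {2,5}
  [9] u=2 | in 2 | out 4 | prev ⊥ | push {1}
  [10] u=5 | in 2 | out 4 | ==
  [11] u=1 | in 4 | out 3 | prev ⊥ | push {0,2,5}
  [12] u=0 | in 3 | out 1 | prev ⊥ | push {3}
  [13] u=2 | in ⊤ | out ⊤ | prev 4 | push {1}
  [14] u=5 | in ⊤ | out ⊤ | prev 4 | push {7}
  [15] u=3 | in 1 | out 1 | prev ⊥ | push {0,6}
  [16] u=1 | in ⊤ | out ⊤ | prev 3 | push {2,5}
  [17] u=7 | in ⊤ | out ⊤ | prev 2 | push {}
  [18] u=0 | in ⊤ | out ⊤ | prev 1 | push {3}
  [19] u=6 | in ⊤ | out ⊤ | prev 5 | push {}
  [20] u=2 | in ⊤ | out ⊤ | ==
  [21] u=5 | in ⊤ | out ⊤ | ==
  [22] u=3 | in ⊤ | out ⊤ | prev 1 | push {0,1,6}
  [23] u=0 | in ⊤ | out ⊤ | ==
  [24] u=1 | in ⊤ | out ⊤ | ==
  [25] u=6 | in ⊤ | out ⊤ | ==

Converged values:
  [0] ⊤
  [1] ⊤
  [2] ⊤
  [3] ⊤
  [4] 5
  [5] ⊤
  [6] ⊤
  [7] ⊤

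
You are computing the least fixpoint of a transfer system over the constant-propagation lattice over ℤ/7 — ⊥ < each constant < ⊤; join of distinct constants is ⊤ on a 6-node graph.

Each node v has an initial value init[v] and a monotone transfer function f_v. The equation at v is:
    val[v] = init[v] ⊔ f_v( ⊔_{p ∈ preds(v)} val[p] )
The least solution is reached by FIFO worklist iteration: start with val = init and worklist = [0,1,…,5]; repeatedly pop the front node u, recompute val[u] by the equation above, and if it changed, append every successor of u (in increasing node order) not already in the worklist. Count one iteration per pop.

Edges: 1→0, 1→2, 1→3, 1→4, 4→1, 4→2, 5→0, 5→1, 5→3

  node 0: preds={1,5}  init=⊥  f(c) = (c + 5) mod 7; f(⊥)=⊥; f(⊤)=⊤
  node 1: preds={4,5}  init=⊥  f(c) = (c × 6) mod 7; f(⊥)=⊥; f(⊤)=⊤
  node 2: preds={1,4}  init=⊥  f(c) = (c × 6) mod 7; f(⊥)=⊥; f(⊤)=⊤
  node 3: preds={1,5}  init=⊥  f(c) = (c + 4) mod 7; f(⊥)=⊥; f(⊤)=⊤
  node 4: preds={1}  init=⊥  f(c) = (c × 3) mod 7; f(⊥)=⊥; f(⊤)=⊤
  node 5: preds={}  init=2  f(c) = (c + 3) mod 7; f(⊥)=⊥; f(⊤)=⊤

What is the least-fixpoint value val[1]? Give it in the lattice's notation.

Iteration log — 14 steps:
  step 1. node 0  ⊔preds=2  new=0  old=⊥  +wl: 
  step 2. node 1  ⊔preds=2  new=5  old=⊥  +wl: 0
  step 3. node 2  ⊔preds=5  new=2  old=⊥  +wl: 
  step 4. node 3  ⊔preds=⊤  new=⊤  old=⊥  +wl: 
  step 5. node 4  ⊔preds=5  new=1  old=⊥  +wl: 1,2
  step 6. node 5  ⊔preds=⊥  new=2  stable
  step 7. node 0  ⊔preds=⊤  new=⊤  old=0  +wl: 
  step 8. node 1  ⊔preds=⊤  new=⊤  old=5  +wl: 0,3,4
  step 9. node 2  ⊔preds=⊤  new=⊤  old=2  +wl: 
  step 10. node 0  ⊔preds=⊤  new=⊤  stable
  step 11. node 3  ⊔preds=⊤  new=⊤  stable
  step 12. node 4  ⊔preds=⊤  new=⊤  old=1  +wl: 1,2
  step 13. node 1  ⊔preds=⊤  new=⊤  stable
  step 14. node 2  ⊔preds=⊤  new=⊤  stable

Least fixpoint reached:
  node 0: ⊤
  node 1: ⊤
  node 2: ⊤
  node 3: ⊤
  node 4: ⊤
  node 5: 2

⊤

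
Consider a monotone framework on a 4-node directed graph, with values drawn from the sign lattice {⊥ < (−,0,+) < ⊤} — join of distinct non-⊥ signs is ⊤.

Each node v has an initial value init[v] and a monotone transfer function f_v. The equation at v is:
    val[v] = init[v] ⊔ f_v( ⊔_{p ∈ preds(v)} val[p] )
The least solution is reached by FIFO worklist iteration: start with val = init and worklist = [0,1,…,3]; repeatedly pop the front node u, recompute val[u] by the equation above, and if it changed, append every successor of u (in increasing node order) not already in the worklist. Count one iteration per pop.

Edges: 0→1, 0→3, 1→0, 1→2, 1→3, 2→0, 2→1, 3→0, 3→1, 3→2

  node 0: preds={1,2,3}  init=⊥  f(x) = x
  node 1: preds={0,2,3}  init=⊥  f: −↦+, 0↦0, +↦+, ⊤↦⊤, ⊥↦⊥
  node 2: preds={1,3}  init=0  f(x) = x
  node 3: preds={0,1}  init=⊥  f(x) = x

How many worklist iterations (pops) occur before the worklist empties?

Worklist (7 pops):
  #1 pop 0: in=0 → 0 (was ⊥); enqueue []
  #2 pop 1: in=0 → 0 (was ⊥); enqueue [0]
  #3 pop 2: in=0 → 0 (no change)
  #4 pop 3: in=0 → 0 (was ⊥); enqueue [1,2]
  #5 pop 0: in=0 → 0 (no change)
  #6 pop 1: in=0 → 0 (no change)
  #7 pop 2: in=0 → 0 (no change)

Fixpoint:
  val[0] = 0
  val[1] = 0
  val[2] = 0
  val[3] = 0

7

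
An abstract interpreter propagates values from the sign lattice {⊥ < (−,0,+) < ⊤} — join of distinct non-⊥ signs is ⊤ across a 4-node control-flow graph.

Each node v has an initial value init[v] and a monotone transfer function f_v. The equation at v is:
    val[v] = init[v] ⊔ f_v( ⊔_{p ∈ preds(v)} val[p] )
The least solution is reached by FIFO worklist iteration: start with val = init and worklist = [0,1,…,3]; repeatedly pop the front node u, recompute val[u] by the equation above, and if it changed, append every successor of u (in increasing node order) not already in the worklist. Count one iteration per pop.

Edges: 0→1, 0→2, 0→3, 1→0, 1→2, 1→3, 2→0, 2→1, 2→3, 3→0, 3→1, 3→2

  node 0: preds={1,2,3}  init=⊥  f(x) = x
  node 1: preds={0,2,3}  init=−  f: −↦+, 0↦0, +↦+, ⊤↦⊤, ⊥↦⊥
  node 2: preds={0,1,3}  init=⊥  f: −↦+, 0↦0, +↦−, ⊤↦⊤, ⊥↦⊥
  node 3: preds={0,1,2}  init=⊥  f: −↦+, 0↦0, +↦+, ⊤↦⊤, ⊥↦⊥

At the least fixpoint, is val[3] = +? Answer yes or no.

Worklist (8 pops):
  #1 pop 0: in=− → − (was ⊥); enqueue []
  #2 pop 1: in=− → ⊤ (was −); enqueue [0]
  #3 pop 2: in=⊤ → ⊤ (was ⊥); enqueue [1]
  #4 pop 3: in=⊤ → ⊤ (was ⊥); enqueue [2]
  #5 pop 0: in=⊤ → ⊤ (was −); enqueue [3]
  #6 pop 1: in=⊤ → ⊤ (no change)
  #7 pop 2: in=⊤ → ⊤ (no change)
  #8 pop 3: in=⊤ → ⊤ (no change)

Fixpoint:
  val[0] = ⊤
  val[1] = ⊤
  val[2] = ⊤
  val[3] = ⊤

no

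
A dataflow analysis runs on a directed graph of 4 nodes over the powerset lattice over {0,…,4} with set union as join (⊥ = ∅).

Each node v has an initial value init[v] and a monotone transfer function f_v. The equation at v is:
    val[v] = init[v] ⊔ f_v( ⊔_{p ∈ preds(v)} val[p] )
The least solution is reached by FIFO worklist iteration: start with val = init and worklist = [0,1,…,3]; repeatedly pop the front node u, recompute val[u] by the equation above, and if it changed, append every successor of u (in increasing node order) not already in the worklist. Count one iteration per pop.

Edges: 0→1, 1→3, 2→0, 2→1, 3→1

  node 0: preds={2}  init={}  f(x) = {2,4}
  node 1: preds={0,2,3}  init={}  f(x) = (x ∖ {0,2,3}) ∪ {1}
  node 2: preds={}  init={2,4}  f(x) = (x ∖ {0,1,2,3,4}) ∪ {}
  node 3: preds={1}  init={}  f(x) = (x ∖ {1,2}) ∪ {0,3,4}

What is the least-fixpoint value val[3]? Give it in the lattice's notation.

Trace (5 dequeues):
  [1] u=0 | in {2,4} | out {2,4} | prev {} | push {}
  [2] u=1 | in {2,4} | out {1,4} | prev {} | push {}
  [3] u=2 | in {} | out {2,4} | ==
  [4] u=3 | in {1,4} | out {0,3,4} | prev {} | push {1}
  [5] u=1 | in {0,2,3,4} | out {1,4} | ==

Converged values:
  [0] {2,4}
  [1] {1,4}
  [2] {2,4}
  [3] {0,3,4}

{0,3,4}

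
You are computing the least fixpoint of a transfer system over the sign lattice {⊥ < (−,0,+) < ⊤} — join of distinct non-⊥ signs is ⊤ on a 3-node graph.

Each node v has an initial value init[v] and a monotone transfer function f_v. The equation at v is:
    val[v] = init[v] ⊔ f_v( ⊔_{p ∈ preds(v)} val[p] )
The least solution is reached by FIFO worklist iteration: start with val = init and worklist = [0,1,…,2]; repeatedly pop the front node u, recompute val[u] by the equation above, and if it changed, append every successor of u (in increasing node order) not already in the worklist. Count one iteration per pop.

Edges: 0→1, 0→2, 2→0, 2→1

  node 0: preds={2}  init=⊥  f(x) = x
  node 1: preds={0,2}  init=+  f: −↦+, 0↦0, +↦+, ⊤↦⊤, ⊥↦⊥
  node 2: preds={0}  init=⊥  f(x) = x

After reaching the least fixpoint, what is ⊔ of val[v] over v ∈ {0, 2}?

Worklist (3 pops):
  #1 pop 0: in=⊥ → ⊥ (no change)
  #2 pop 1: in=⊥ → + (no change)
  #3 pop 2: in=⊥ → ⊥ (no change)

Fixpoint:
  val[0] = ⊥
  val[1] = +
  val[2] = ⊥

⊥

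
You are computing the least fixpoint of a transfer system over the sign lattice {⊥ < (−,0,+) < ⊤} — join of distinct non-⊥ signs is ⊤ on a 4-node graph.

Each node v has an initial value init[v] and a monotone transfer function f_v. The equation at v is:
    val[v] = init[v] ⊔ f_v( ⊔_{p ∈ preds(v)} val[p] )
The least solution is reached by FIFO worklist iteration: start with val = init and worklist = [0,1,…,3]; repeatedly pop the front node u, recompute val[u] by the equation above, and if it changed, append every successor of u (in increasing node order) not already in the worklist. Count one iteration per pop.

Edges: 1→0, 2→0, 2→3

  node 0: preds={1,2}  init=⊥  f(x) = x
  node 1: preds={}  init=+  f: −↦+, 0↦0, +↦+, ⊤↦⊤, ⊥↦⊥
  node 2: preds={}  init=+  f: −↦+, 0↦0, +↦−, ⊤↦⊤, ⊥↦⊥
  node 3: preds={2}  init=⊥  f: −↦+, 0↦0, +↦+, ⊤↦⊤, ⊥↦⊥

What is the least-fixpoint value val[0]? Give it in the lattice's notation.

Trace (4 dequeues):
  [1] u=0 | in + | out + | prev ⊥ | push {}
  [2] u=1 | in ⊥ | out + | ==
  [3] u=2 | in ⊥ | out + | ==
  [4] u=3 | in + | out + | prev ⊥ | push {}

Converged values:
  [0] +
  [1] +
  [2] +
  [3] +

+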